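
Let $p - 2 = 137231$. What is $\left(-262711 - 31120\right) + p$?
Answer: $-156598$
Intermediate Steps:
$p = 137233$ ($p = 2 + 137231 = 137233$)
$\left(-262711 - 31120\right) + p = \left(-262711 - 31120\right) + 137233 = -293831 + 137233 = -156598$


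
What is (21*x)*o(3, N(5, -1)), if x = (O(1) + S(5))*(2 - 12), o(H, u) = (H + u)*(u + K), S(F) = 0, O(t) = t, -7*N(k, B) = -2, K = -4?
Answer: 17940/7 ≈ 2562.9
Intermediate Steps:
N(k, B) = 2/7 (N(k, B) = -1/7*(-2) = 2/7)
o(H, u) = (-4 + u)*(H + u) (o(H, u) = (H + u)*(u - 4) = (H + u)*(-4 + u) = (-4 + u)*(H + u))
x = -10 (x = (1 + 0)*(2 - 12) = 1*(-10) = -10)
(21*x)*o(3, N(5, -1)) = (21*(-10))*((2/7)**2 - 4*3 - 4*2/7 + 3*(2/7)) = -210*(4/49 - 12 - 8/7 + 6/7) = -210*(-598/49) = 17940/7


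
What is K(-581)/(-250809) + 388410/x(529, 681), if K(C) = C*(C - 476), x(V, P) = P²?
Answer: -20820754483/12923936961 ≈ -1.6110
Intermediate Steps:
K(C) = C*(-476 + C)
K(-581)/(-250809) + 388410/x(529, 681) = -581*(-476 - 581)/(-250809) + 388410/(681²) = -581*(-1057)*(-1/250809) + 388410/463761 = 614117*(-1/250809) + 388410*(1/463761) = -614117/250809 + 129470/154587 = -20820754483/12923936961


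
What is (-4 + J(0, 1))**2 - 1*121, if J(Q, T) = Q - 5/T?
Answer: -40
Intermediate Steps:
(-4 + J(0, 1))**2 - 1*121 = (-4 + (0 - 5/1))**2 - 1*121 = (-4 + (0 - 5*1))**2 - 121 = (-4 + (0 - 5))**2 - 121 = (-4 - 5)**2 - 121 = (-9)**2 - 121 = 81 - 121 = -40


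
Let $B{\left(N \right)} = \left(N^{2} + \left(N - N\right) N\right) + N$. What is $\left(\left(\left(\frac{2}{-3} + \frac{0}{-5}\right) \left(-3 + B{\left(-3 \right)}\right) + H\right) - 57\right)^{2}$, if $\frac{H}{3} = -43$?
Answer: $35344$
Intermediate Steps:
$H = -129$ ($H = 3 \left(-43\right) = -129$)
$B{\left(N \right)} = N + N^{2}$ ($B{\left(N \right)} = \left(N^{2} + 0 N\right) + N = \left(N^{2} + 0\right) + N = N^{2} + N = N + N^{2}$)
$\left(\left(\left(\frac{2}{-3} + \frac{0}{-5}\right) \left(-3 + B{\left(-3 \right)}\right) + H\right) - 57\right)^{2} = \left(\left(\left(\frac{2}{-3} + \frac{0}{-5}\right) \left(-3 - 3 \left(1 - 3\right)\right) - 129\right) - 57\right)^{2} = \left(\left(\left(2 \left(- \frac{1}{3}\right) + 0 \left(- \frac{1}{5}\right)\right) \left(-3 - -6\right) - 129\right) - 57\right)^{2} = \left(\left(\left(- \frac{2}{3} + 0\right) \left(-3 + 6\right) - 129\right) - 57\right)^{2} = \left(\left(\left(- \frac{2}{3}\right) 3 - 129\right) - 57\right)^{2} = \left(\left(-2 - 129\right) - 57\right)^{2} = \left(-131 - 57\right)^{2} = \left(-188\right)^{2} = 35344$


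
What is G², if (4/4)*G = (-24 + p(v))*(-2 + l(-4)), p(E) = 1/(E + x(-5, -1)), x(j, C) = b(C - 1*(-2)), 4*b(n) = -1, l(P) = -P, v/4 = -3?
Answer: 5569600/2401 ≈ 2319.7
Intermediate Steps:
v = -12 (v = 4*(-3) = -12)
b(n) = -¼ (b(n) = (¼)*(-1) = -¼)
x(j, C) = -¼
p(E) = 1/(-¼ + E) (p(E) = 1/(E - ¼) = 1/(-¼ + E))
G = -2360/49 (G = (-24 + 4/(-1 + 4*(-12)))*(-2 - 1*(-4)) = (-24 + 4/(-1 - 48))*(-2 + 4) = (-24 + 4/(-49))*2 = (-24 + 4*(-1/49))*2 = (-24 - 4/49)*2 = -1180/49*2 = -2360/49 ≈ -48.163)
G² = (-2360/49)² = 5569600/2401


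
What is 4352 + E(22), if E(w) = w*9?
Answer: 4550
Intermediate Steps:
E(w) = 9*w
4352 + E(22) = 4352 + 9*22 = 4352 + 198 = 4550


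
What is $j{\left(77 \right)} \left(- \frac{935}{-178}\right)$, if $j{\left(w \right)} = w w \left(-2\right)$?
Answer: $- \frac{5543615}{89} \approx -62288.0$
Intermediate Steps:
$j{\left(w \right)} = - 2 w^{2}$ ($j{\left(w \right)} = w^{2} \left(-2\right) = - 2 w^{2}$)
$j{\left(77 \right)} \left(- \frac{935}{-178}\right) = - 2 \cdot 77^{2} \left(- \frac{935}{-178}\right) = \left(-2\right) 5929 \left(\left(-935\right) \left(- \frac{1}{178}\right)\right) = \left(-11858\right) \frac{935}{178} = - \frac{5543615}{89}$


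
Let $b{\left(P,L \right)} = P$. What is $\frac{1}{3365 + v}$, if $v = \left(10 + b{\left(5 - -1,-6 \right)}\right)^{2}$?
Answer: $\frac{1}{3621} \approx 0.00027617$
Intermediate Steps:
$v = 256$ ($v = \left(10 + \left(5 - -1\right)\right)^{2} = \left(10 + \left(5 + 1\right)\right)^{2} = \left(10 + 6\right)^{2} = 16^{2} = 256$)
$\frac{1}{3365 + v} = \frac{1}{3365 + 256} = \frac{1}{3621}$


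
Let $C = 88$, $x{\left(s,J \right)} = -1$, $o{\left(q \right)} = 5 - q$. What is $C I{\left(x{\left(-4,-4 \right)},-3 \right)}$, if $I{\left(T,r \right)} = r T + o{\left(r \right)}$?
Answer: $968$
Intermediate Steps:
$I{\left(T,r \right)} = 5 - r + T r$ ($I{\left(T,r \right)} = r T - \left(-5 + r\right) = T r - \left(-5 + r\right) = 5 - r + T r$)
$C I{\left(x{\left(-4,-4 \right)},-3 \right)} = 88 \left(5 - -3 - -3\right) = 88 \left(5 + 3 + 3\right) = 88 \cdot 11 = 968$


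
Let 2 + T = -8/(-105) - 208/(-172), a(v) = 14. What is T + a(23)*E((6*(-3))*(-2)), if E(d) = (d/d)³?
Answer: 59984/4515 ≈ 13.285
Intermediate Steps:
E(d) = 1 (E(d) = 1³ = 1)
T = -3226/4515 (T = -2 + (-8/(-105) - 208/(-172)) = -2 + (-8*(-1/105) - 208*(-1/172)) = -2 + (8/105 + 52/43) = -2 + 5804/4515 = -3226/4515 ≈ -0.71451)
T + a(23)*E((6*(-3))*(-2)) = -3226/4515 + 14*1 = -3226/4515 + 14 = 59984/4515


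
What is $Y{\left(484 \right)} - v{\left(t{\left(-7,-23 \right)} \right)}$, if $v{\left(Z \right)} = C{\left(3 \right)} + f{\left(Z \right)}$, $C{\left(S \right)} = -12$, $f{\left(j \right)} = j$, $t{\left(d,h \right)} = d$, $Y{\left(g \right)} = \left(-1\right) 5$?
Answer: $14$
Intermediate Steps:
$Y{\left(g \right)} = -5$
$v{\left(Z \right)} = -12 + Z$
$Y{\left(484 \right)} - v{\left(t{\left(-7,-23 \right)} \right)} = -5 - \left(-12 - 7\right) = -5 - -19 = -5 + 19 = 14$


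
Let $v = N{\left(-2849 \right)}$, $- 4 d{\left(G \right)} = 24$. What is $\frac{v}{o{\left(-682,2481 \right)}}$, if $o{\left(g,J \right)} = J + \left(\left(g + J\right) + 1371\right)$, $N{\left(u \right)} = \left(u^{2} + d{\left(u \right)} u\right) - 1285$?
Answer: $\frac{8132610}{5651} \approx 1439.1$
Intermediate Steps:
$d{\left(G \right)} = -6$ ($d{\left(G \right)} = \left(- \frac{1}{4}\right) 24 = -6$)
$N{\left(u \right)} = -1285 + u^{2} - 6 u$ ($N{\left(u \right)} = \left(u^{2} - 6 u\right) - 1285 = -1285 + u^{2} - 6 u$)
$o{\left(g,J \right)} = 1371 + g + 2 J$ ($o{\left(g,J \right)} = J + \left(\left(J + g\right) + 1371\right) = J + \left(1371 + J + g\right) = 1371 + g + 2 J$)
$v = 8132610$ ($v = -1285 + \left(-2849\right)^{2} - -17094 = -1285 + 8116801 + 17094 = 8132610$)
$\frac{v}{o{\left(-682,2481 \right)}} = \frac{8132610}{1371 - 682 + 2 \cdot 2481} = \frac{8132610}{1371 - 682 + 4962} = \frac{8132610}{5651}$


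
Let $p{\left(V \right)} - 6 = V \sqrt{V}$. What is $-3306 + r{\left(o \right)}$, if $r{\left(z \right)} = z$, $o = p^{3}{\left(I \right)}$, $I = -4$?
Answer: $-4242 - 352 i \approx -4242.0 - 352.0 i$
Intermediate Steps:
$p{\left(V \right)} = 6 + V^{\frac{3}{2}}$ ($p{\left(V \right)} = 6 + V \sqrt{V} = 6 + V^{\frac{3}{2}}$)
$o = \left(6 - 8 i\right)^{3}$ ($o = \left(6 + \left(-4\right)^{\frac{3}{2}}\right)^{3} = \left(6 - 8 i\right)^{3} \approx -936.0 - 352.0 i$)
$-3306 + r{\left(o \right)} = -3306 - \left(936 + 352 i\right) = -4242 - 352 i$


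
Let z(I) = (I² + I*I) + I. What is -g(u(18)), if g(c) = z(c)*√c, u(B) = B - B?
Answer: 0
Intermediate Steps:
u(B) = 0
z(I) = I + 2*I² (z(I) = (I² + I²) + I = 2*I² + I = I + 2*I²)
g(c) = c^(3/2)*(1 + 2*c) (g(c) = (c*(1 + 2*c))*√c = c^(3/2)*(1 + 2*c))
-g(u(18)) = -0^(3/2)*(1 + 2*0) = -0*(1 + 0) = -0 = -1*0 = 0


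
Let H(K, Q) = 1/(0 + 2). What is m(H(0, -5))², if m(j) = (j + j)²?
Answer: 1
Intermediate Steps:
H(K, Q) = ½ (H(K, Q) = 1/2 = ½)
m(j) = 4*j² (m(j) = (2*j)² = 4*j²)
m(H(0, -5))² = (4*(½)²)² = (4*(¼))² = 1² = 1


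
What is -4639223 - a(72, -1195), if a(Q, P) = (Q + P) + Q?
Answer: -4638172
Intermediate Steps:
a(Q, P) = P + 2*Q (a(Q, P) = (P + Q) + Q = P + 2*Q)
-4639223 - a(72, -1195) = -4639223 - (-1195 + 2*72) = -4639223 - (-1195 + 144) = -4639223 - 1*(-1051) = -4639223 + 1051 = -4638172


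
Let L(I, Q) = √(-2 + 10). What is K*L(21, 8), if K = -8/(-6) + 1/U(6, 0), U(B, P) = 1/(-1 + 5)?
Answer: 32*√2/3 ≈ 15.085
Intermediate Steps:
L(I, Q) = 2*√2 (L(I, Q) = √8 = 2*√2)
U(B, P) = ¼ (U(B, P) = 1/4 = ¼)
K = 16/3 (K = -8/(-6) + 1/(¼) = -8*(-⅙) + 1*4 = 4/3 + 4 = 16/3 ≈ 5.3333)
K*L(21, 8) = 16*(2*√2)/3 = 32*√2/3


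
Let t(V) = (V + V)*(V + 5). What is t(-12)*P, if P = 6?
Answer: 1008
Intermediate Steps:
t(V) = 2*V*(5 + V) (t(V) = (2*V)*(5 + V) = 2*V*(5 + V))
t(-12)*P = (2*(-12)*(5 - 12))*6 = (2*(-12)*(-7))*6 = 168*6 = 1008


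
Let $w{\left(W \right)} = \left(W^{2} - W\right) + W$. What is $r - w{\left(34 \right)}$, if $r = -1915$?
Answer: $-3071$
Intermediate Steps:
$w{\left(W \right)} = W^{2}$
$r - w{\left(34 \right)} = -1915 - 34^{2} = -1915 - 1156 = -3071$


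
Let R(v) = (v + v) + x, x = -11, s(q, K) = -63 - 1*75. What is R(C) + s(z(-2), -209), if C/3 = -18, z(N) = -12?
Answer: -257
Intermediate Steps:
s(q, K) = -138 (s(q, K) = -63 - 75 = -138)
C = -54 (C = 3*(-18) = -54)
R(v) = -11 + 2*v (R(v) = (v + v) - 11 = 2*v - 11 = -11 + 2*v)
R(C) + s(z(-2), -209) = (-11 + 2*(-54)) - 138 = (-11 - 108) - 138 = -119 - 138 = -257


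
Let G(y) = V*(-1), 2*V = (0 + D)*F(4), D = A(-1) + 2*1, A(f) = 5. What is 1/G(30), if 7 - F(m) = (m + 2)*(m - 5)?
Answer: -2/91 ≈ -0.021978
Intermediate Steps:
D = 7 (D = 5 + 2*1 = 5 + 2 = 7)
F(m) = 7 - (-5 + m)*(2 + m) (F(m) = 7 - (m + 2)*(m - 5) = 7 - (2 + m)*(-5 + m) = 7 - (-5 + m)*(2 + m))
V = 91/2 (V = ((0 + 7)*(17 - 1*4² + 3*4))/2 = (7*(17 - 1*16 + 12))/2 = (7*(17 - 16 + 12))/2 = (7*13)/2 = (½)*91 = 91/2 ≈ 45.500)
G(y) = -91/2 (G(y) = (91/2)*(-1) = -91/2)
1/G(30) = 1/(-91/2) = -2/91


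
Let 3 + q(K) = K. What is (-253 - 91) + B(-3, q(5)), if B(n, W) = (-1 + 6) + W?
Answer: -337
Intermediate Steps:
q(K) = -3 + K
B(n, W) = 5 + W
(-253 - 91) + B(-3, q(5)) = (-253 - 91) + (5 + (-3 + 5)) = -344 + (5 + 2) = -344 + 7 = -337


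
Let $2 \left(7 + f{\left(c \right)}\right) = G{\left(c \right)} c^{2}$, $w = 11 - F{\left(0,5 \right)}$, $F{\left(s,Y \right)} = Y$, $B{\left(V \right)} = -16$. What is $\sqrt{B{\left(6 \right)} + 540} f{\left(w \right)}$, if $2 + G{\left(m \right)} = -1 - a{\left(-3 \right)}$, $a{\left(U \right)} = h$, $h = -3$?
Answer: $- 14 \sqrt{131} \approx -160.24$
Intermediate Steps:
$a{\left(U \right)} = -3$
$G{\left(m \right)} = 0$ ($G{\left(m \right)} = -2 - -2 = -2 + \left(-1 + 3\right) = -2 + 2 = 0$)
$w = 6$ ($w = 11 - 5 = 6$)
$f{\left(c \right)} = -7$ ($f{\left(c \right)} = -7 + \frac{0 c^{2}}{2} = -7 + \frac{1}{2} \cdot 0 = -7 + 0 = -7$)
$\sqrt{B{\left(6 \right)} + 540} f{\left(w \right)} = \sqrt{-16 + 540} \left(-7\right) = \sqrt{524} \left(-7\right) = 2 \sqrt{131} \left(-7\right) = - 14 \sqrt{131}$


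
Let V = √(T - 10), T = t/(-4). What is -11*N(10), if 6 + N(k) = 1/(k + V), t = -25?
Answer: 5390/83 + 22*I*√15/415 ≈ 64.94 + 0.20531*I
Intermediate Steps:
T = 25/4 (T = -25/(-4) = -25*(-¼) = 25/4 ≈ 6.2500)
V = I*√15/2 (V = √(25/4 - 10) = √(-15/4) = I*√15/2 ≈ 1.9365*I)
N(k) = -6 + 1/(k + I*√15/2)
-11*N(10) = -22*(1 - 6*10 - 3*I*√15)/(2*10 + I*√15) = -22*(1 - 60 - 3*I*√15)/(20 + I*√15) = -22*(-59 - 3*I*√15)/(20 + I*√15)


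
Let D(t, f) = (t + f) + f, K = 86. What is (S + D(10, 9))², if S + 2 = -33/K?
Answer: 4853209/7396 ≈ 656.19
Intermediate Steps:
D(t, f) = t + 2*f (D(t, f) = (f + t) + f = t + 2*f)
S = -205/86 (S = -2 - 33/86 = -205/86 ≈ -2.3837)
(S + D(10, 9))² = (-205/86 + (10 + 2*9))² = (-205/86 + (10 + 18))² = (-205/86 + 28)² = (2203/86)² = 4853209/7396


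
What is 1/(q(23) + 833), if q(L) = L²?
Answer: 1/1362 ≈ 0.00073421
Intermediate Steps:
1/(q(23) + 833) = 1/(23² + 833) = 1/(529 + 833) = 1/1362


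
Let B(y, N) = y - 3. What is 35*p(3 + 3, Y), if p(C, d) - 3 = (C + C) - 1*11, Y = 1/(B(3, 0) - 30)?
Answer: 140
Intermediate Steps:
B(y, N) = -3 + y
Y = -1/30 (Y = 1/((-3 + 3) - 30) = 1/(0 - 30) = 1/(-30) = -1/30 ≈ -0.033333)
p(C, d) = -8 + 2*C (p(C, d) = 3 + ((C + C) - 1*11) = 3 + (2*C - 11) = 3 + (-11 + 2*C) = -8 + 2*C)
35*p(3 + 3, Y) = 35*(-8 + 2*(3 + 3)) = 35*(-8 + 2*6) = 35*(-8 + 12) = 35*4 = 140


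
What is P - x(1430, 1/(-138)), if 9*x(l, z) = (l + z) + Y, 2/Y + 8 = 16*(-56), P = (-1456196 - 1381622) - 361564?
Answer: -898085530889/280692 ≈ -3.1995e+6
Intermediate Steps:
P = -3199382 (P = -2837818 - 361564 = -3199382)
Y = -1/452 (Y = 2/(-8 + 16*(-56)) = 2/(-8 - 896) = 2/(-904) = 2*(-1/904) = -1/452 ≈ -0.0022124)
x(l, z) = -1/4068 + l/9 + z/9 (x(l, z) = ((l + z) - 1/452)/9 = (-1/452 + l + z)/9 = -1/4068 + l/9 + z/9)
P - x(1430, 1/(-138)) = -3199382 - (-1/4068 + (⅑)*1430 + (⅑)/(-138)) = -3199382 - (-1/4068 + 1430/9 + (⅑)*(-1/138)) = -3199382 - (-1/4068 + 1430/9 - 1/1242) = -3199382 - 1*44598545/280692 = -3199382 - 44598545/280692 = -898085530889/280692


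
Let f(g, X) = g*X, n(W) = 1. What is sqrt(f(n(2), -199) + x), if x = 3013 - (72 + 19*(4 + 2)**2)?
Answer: 7*sqrt(42) ≈ 45.365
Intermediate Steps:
f(g, X) = X*g
x = 2257 (x = 3013 - (72 + 19*6**2) = 3013 - (72 + 19*36) = 3013 - (72 + 684) = 3013 - 1*756 = 3013 - 756 = 2257)
sqrt(f(n(2), -199) + x) = sqrt(-199*1 + 2257) = sqrt(-199 + 2257) = sqrt(2058) = 7*sqrt(42)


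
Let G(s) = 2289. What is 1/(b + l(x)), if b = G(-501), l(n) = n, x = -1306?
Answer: 1/983 ≈ 0.0010173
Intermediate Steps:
b = 2289
1/(b + l(x)) = 1/(2289 - 1306) = 1/983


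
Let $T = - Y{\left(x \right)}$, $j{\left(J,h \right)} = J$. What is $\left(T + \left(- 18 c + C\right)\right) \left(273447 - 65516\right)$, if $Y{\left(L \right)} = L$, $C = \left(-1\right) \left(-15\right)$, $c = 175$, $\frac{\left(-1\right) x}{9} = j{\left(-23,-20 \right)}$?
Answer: $-694905402$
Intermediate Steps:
$x = 207$ ($x = \left(-9\right) \left(-23\right) = 207$)
$C = 15$
$T = -207$ ($T = \left(-1\right) 207 = -207$)
$\left(T + \left(- 18 c + C\right)\right) \left(273447 - 65516\right) = \left(-207 + \left(\left(-18\right) 175 + 15\right)\right) \left(273447 - 65516\right) = \left(-207 + \left(-3150 + 15\right)\right) 207931 = \left(-207 - 3135\right) 207931 = \left(-3342\right) 207931 = -694905402$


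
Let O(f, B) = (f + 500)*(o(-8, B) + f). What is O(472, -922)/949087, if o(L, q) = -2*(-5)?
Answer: 468504/949087 ≈ 0.49364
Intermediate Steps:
o(L, q) = 10
O(f, B) = (10 + f)*(500 + f) (O(f, B) = (f + 500)*(10 + f) = (500 + f)*(10 + f) = (10 + f)*(500 + f))
O(472, -922)/949087 = (5000 + 472² + 510*472)/949087 = (5000 + 222784 + 240720)*(1/949087) = 468504*(1/949087) = 468504/949087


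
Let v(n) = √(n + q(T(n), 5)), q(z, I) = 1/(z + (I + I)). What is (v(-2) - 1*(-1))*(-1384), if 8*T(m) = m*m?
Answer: -1384 - 2768*I*√210/21 ≈ -1384.0 - 1910.1*I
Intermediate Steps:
T(m) = m²/8 (T(m) = (m*m)/8 = m²/8)
q(z, I) = 1/(z + 2*I)
v(n) = √(n + 1/(10 + n²/8)) (v(n) = √(n + 1/(n²/8 + 2*5)) = √(n + 1/(n²/8 + 10)) = √(n + 1/(10 + n²/8)))
(v(-2) - 1*(-1))*(-1384) = (√((8 - 2*(80 + (-2)²))/(80 + (-2)²)) - 1*(-1))*(-1384) = (√((8 - 2*(80 + 4))/(80 + 4)) + 1)*(-1384) = (√((8 - 2*84)/84) + 1)*(-1384) = (√((8 - 168)/84) + 1)*(-1384) = (√((1/84)*(-160)) + 1)*(-1384) = (√(-40/21) + 1)*(-1384) = (2*I*√210/21 + 1)*(-1384) = (1 + 2*I*√210/21)*(-1384) = -1384 - 2768*I*√210/21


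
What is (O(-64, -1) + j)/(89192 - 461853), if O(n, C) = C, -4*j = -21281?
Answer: -21277/1490644 ≈ -0.014274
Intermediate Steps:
j = 21281/4 (j = -1/4*(-21281) = 21281/4 ≈ 5320.3)
(O(-64, -1) + j)/(89192 - 461853) = (-1 + 21281/4)/(89192 - 461853) = (21277/4)/(-372661) = (21277/4)*(-1/372661) = -21277/1490644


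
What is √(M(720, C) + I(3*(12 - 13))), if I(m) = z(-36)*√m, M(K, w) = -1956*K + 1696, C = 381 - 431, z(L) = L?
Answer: 2*√(-351656 - 9*I*√3) ≈ 0.026287 - 1186.0*I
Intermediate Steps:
C = -50
M(K, w) = 1696 - 1956*K
I(m) = -36*√m
√(M(720, C) + I(3*(12 - 13))) = √((1696 - 1956*720) - 36*√3*√(12 - 13)) = √((1696 - 1408320) - 36*I*√3) = √(-1406624 - 36*I*√3)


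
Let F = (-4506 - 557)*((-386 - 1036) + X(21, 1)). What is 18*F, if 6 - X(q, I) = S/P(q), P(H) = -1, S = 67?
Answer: 122939766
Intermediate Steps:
X(q, I) = 73 (X(q, I) = 6 - 67/(-1) = 6 - 67*(-1) = 6 - 1*(-67) = 6 + 67 = 73)
F = 6829987 (F = (-4506 - 557)*((-386 - 1036) + 73) = -5063*(-1422 + 73) = -5063*(-1349) = 6829987)
18*F = 18*6829987 = 122939766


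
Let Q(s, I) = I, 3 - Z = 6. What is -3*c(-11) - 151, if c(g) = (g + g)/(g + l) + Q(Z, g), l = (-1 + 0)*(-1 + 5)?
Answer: -612/5 ≈ -122.40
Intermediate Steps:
Z = -3 (Z = 3 - 1*6 = 3 - 6 = -3)
l = -4 (l = -1*4 = -4)
c(g) = g + 2*g/(-4 + g) (c(g) = (g + g)/(g - 4) + g = (2*g)/(-4 + g) + g = 2*g/(-4 + g) + g = g + 2*g/(-4 + g))
-3*c(-11) - 151 = -(-33)*(-2 - 11)/(-4 - 11) - 151 = -(-33)*(-13)/(-15) - 151 = -(-33)*(-1)*(-13)/15 - 151 = -3*(-143/15) - 151 = 143/5 - 151 = -612/5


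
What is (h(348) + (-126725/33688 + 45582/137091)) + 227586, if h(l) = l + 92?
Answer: 351027188565083/1539440536 ≈ 2.2802e+5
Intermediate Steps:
h(l) = 92 + l
(h(348) + (-126725/33688 + 45582/137091)) + 227586 = ((92 + 348) + (-126725/33688 + 45582/137091)) + 227586 = (440 + (-126725*1/33688 + 45582*(1/137091))) + 227586 = (440 + (-126725/33688 + 15194/45697)) + 227586 = (440 - 5279096853/1539440536) + 227586 = 672074738987/1539440536 + 227586 = 351027188565083/1539440536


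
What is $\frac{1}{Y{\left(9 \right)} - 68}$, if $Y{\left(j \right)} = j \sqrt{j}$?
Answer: $- \frac{1}{41} \approx -0.02439$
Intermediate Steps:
$Y{\left(j \right)} = j^{\frac{3}{2}}$
$\frac{1}{Y{\left(9 \right)} - 68} = \frac{1}{9^{\frac{3}{2}} - 68} = \frac{1}{27 - 68} = \frac{1}{-41} = - \frac{1}{41}$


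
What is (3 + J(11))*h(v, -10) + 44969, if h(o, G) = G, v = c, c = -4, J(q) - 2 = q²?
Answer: 43709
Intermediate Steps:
J(q) = 2 + q²
v = -4
(3 + J(11))*h(v, -10) + 44969 = (3 + (2 + 11²))*(-10) + 44969 = (3 + (2 + 121))*(-10) + 44969 = (3 + 123)*(-10) + 44969 = 126*(-10) + 44969 = -1260 + 44969 = 43709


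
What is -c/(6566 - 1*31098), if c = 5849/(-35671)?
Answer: -5849/875080972 ≈ -6.6839e-6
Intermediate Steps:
c = -5849/35671 (c = 5849*(-1/35671) = -5849/35671 ≈ -0.16397)
-c/(6566 - 1*31098) = -(-5849)/(35671*(6566 - 1*31098)) = -(-5849)/(35671*(6566 - 31098)) = -(-5849)/(35671*(-24532)) = -(-5849)*(-1)/(35671*24532) = -1*5849/875080972 = -5849/875080972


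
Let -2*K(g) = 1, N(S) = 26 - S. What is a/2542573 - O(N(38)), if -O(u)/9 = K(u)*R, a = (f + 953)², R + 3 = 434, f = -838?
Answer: -9862614217/5085146 ≈ -1939.5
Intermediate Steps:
K(g) = -½ (K(g) = -½*1 = -½)
R = 431 (R = -3 + 434 = 431)
a = 13225 (a = (-838 + 953)² = 115² = 13225)
O(u) = 3879/2 (O(u) = -(-9)*431/2 = -9*(-431/2) = 3879/2)
a/2542573 - O(N(38)) = 13225/2542573 - 1*3879/2 = 13225*(1/2542573) - 3879/2 = 13225/2542573 - 3879/2 = -9862614217/5085146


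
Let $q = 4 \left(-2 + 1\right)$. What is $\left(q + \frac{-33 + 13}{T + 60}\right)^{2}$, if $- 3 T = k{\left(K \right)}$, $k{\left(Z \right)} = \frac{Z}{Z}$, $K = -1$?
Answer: $\frac{602176}{32041} \approx 18.794$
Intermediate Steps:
$k{\left(Z \right)} = 1$
$T = - \frac{1}{3}$ ($T = \left(- \frac{1}{3}\right) 1 = - \frac{1}{3} \approx -0.33333$)
$q = -4$ ($q = 4 \left(-1\right) = -4$)
$\left(q + \frac{-33 + 13}{T + 60}\right)^{2} = \left(-4 + \frac{-33 + 13}{- \frac{1}{3} + 60}\right)^{2} = \left(-4 - \frac{20}{\frac{179}{3}}\right)^{2} = \left(-4 - \frac{60}{179}\right)^{2} = \left(- \frac{776}{179}\right)^{2} = \frac{602176}{32041}$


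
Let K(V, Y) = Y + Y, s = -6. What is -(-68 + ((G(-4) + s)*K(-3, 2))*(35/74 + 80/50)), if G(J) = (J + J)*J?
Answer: -27304/185 ≈ -147.59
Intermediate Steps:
G(J) = 2*J² (G(J) = (2*J)*J = 2*J²)
K(V, Y) = 2*Y
-(-68 + ((G(-4) + s)*K(-3, 2))*(35/74 + 80/50)) = -(-68 + ((2*(-4)² - 6)*(2*2))*(35/74 + 80/50)) = -(-68 + ((2*16 - 6)*4)*(35*(1/74) + 80*(1/50))) = -(-68 + ((32 - 6)*4)*(35/74 + 8/5)) = -(-68 + (26*4)*(767/370)) = -(-68 + 104*(767/370)) = -(-68 + 39884/185) = -1*27304/185 = -27304/185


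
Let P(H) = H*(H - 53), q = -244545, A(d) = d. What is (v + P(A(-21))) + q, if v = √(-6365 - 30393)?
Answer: -242991 + I*√36758 ≈ -2.4299e+5 + 191.72*I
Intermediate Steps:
v = I*√36758 (v = √(-36758) = I*√36758 ≈ 191.72*I)
P(H) = H*(-53 + H)
(v + P(A(-21))) + q = (I*√36758 - 21*(-53 - 21)) - 244545 = (I*√36758 - 21*(-74)) - 244545 = (I*√36758 + 1554) - 244545 = (1554 + I*√36758) - 244545 = -242991 + I*√36758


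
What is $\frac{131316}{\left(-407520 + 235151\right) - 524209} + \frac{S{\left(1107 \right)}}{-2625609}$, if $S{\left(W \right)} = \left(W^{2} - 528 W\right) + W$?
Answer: $- \frac{132004890354}{304823577667} \approx -0.43305$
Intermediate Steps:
$S{\left(W \right)} = W^{2} - 527 W$
$\frac{131316}{\left(-407520 + 235151\right) - 524209} + \frac{S{\left(1107 \right)}}{-2625609} = \frac{131316}{\left(-407520 + 235151\right) - 524209} + \frac{1107 \left(-527 + 1107\right)}{-2625609} = \frac{131316}{-172369 - 524209} + 1107 \cdot 580 \left(- \frac{1}{2625609}\right) = \frac{131316}{-696578} + 642060 \left(- \frac{1}{2625609}\right) = 131316 \left(- \frac{1}{696578}\right) - \frac{214020}{875203} = - \frac{65658}{348289} - \frac{214020}{875203} = - \frac{132004890354}{304823577667}$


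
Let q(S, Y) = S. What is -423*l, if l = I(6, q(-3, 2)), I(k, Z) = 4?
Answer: -1692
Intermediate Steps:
l = 4
-423*l = -423*4 = -1692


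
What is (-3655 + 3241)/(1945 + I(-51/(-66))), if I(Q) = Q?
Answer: -3036/14269 ≈ -0.21277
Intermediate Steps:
(-3655 + 3241)/(1945 + I(-51/(-66))) = (-3655 + 3241)/(1945 - 51/(-66)) = -414/(1945 - 51*(-1/66)) = -414/(1945 + 17/22) = -414/42807/22 = -414*22/42807 = -3036/14269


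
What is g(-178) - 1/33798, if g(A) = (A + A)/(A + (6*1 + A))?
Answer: 6015869/5914650 ≈ 1.0171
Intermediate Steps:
g(A) = 2*A/(6 + 2*A) (g(A) = (2*A)/(A + (6 + A)) = (2*A)/(6 + 2*A) = 2*A/(6 + 2*A))
g(-178) - 1/33798 = -178/(3 - 178) - 1/33798 = -178/(-175) - 1*1/33798 = -178*(-1/175) - 1/33798 = 178/175 - 1/33798 = 6015869/5914650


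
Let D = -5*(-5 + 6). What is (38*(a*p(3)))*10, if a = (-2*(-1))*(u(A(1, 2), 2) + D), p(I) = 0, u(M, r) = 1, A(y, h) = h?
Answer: 0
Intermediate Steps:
D = -5 (D = -5*1 = -5)
a = -8 (a = (-2*(-1))*(1 - 5) = 2*(-4) = -8)
(38*(a*p(3)))*10 = (38*(-8*0))*10 = (38*0)*10 = 0*10 = 0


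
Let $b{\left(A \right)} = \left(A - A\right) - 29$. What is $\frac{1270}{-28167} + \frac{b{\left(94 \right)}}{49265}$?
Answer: $- \frac{63383393}{1387647255} \approx -0.045677$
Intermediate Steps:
$b{\left(A \right)} = -29$ ($b{\left(A \right)} = 0 - 29 = -29$)
$\frac{1270}{-28167} + \frac{b{\left(94 \right)}}{49265} = \frac{1270}{-28167} - \frac{29}{49265} = 1270 \left(- \frac{1}{28167}\right) - \frac{29}{49265} = - \frac{1270}{28167} - \frac{29}{49265} = - \frac{63383393}{1387647255}$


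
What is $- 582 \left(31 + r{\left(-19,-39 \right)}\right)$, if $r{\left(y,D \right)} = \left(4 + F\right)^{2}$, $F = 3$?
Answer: $-46560$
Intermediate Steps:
$r{\left(y,D \right)} = 49$ ($r{\left(y,D \right)} = \left(4 + 3\right)^{2} = 7^{2} = 49$)
$- 582 \left(31 + r{\left(-19,-39 \right)}\right) = - 582 \left(31 + 49\right) = \left(-582\right) 80 = -46560$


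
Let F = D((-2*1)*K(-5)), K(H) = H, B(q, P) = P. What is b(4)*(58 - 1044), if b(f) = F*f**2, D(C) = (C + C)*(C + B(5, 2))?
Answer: -3786240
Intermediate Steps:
D(C) = 2*C*(2 + C) (D(C) = (C + C)*(C + 2) = (2*C)*(2 + C) = 2*C*(2 + C))
F = 240 (F = 2*(-2*1*(-5))*(2 - 2*1*(-5)) = 2*(-2*(-5))*(2 - 2*(-5)) = 2*10*(2 + 10) = 2*10*12 = 240)
b(f) = 240*f**2
b(4)*(58 - 1044) = (240*4**2)*(58 - 1044) = (240*16)*(-986) = 3840*(-986) = -3786240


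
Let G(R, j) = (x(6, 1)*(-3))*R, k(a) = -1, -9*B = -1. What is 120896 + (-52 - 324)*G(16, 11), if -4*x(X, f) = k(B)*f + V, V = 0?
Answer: 125408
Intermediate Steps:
B = 1/9 (B = -1/9*(-1) = 1/9 ≈ 0.11111)
x(X, f) = f/4 (x(X, f) = -(-f + 0)/4 = -(-1)*f/4 = f/4)
G(R, j) = -3*R/4 (G(R, j) = (((1/4)*1)*(-3))*R = ((1/4)*(-3))*R = -3*R/4)
120896 + (-52 - 324)*G(16, 11) = 120896 + (-52 - 324)*(-3/4*16) = 120896 - 376*(-12) = 120896 + 4512 = 125408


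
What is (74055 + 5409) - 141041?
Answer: -61577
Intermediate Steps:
(74055 + 5409) - 141041 = 79464 - 141041 = -61577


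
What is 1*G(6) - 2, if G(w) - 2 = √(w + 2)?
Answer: 2*√2 ≈ 2.8284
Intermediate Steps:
G(w) = 2 + √(2 + w) (G(w) = 2 + √(w + 2) = 2 + √(2 + w))
1*G(6) - 2 = 1*(2 + √(2 + 6)) - 2 = 1*(2 + √8) - 2 = 1*(2 + 2*√2) - 2 = (2 + 2*√2) - 2 = 2*√2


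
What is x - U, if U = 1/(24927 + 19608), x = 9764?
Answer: 434839739/44535 ≈ 9764.0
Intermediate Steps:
U = 1/44535 ≈ 2.2454e-5
x - U = 9764 - 1*1/44535 = 9764 - 1/44535 = 434839739/44535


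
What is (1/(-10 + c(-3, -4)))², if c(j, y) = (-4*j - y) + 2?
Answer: 1/64 ≈ 0.015625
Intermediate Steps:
c(j, y) = 2 - y - 4*j (c(j, y) = (-y - 4*j) + 2 = 2 - y - 4*j)
(1/(-10 + c(-3, -4)))² = (1/(-10 + (2 - 1*(-4) - 4*(-3))))² = (1/(-10 + (2 + 4 + 12)))² = (1/(-10 + 18))² = (1/8)² = (⅛)² = 1/64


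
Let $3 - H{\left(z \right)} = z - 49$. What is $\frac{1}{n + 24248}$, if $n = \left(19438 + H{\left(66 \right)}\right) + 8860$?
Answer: $\frac{1}{52532} \approx 1.9036 \cdot 10^{-5}$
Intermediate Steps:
$H{\left(z \right)} = 52 - z$ ($H{\left(z \right)} = 3 - \left(z - 49\right) = 3 - \left(-49 + z\right) = 52 - z$)
$n = 28284$ ($n = \left(19438 + \left(52 - 66\right)\right) + 8860 = \left(19438 - 14\right) + 8860 = 19424 + 8860 = 28284$)
$\frac{1}{n + 24248} = \frac{1}{28284 + 24248} = \frac{1}{52532}$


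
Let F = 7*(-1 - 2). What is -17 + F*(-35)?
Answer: 718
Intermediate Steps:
F = -21 (F = 7*(-3) = -21)
-17 + F*(-35) = -17 - 21*(-35) = -17 + 735 = 718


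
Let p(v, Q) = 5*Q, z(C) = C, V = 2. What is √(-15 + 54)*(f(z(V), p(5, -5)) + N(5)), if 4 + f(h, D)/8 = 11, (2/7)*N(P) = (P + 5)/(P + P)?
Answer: 119*√39/2 ≈ 371.58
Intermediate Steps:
N(P) = 7*(5 + P)/(4*P) (N(P) = 7*((P + 5)/(P + P))/2 = 7*((5 + P)/((2*P)))/2 = 7*((5 + P)*(1/(2*P)))/2 = 7*((5 + P)/(2*P))/2 = 7*(5 + P)/(4*P))
f(h, D) = 56 (f(h, D) = -32 + 8*11 = -32 + 88 = 56)
√(-15 + 54)*(f(z(V), p(5, -5)) + N(5)) = √(-15 + 54)*(56 + (7/4)*(5 + 5)/5) = √39*(56 + (7/4)*(⅕)*10) = √39*(56 + 7/2) = √39*(119/2) = 119*√39/2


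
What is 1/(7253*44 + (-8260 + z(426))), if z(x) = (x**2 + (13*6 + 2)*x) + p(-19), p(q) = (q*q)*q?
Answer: 1/519569 ≈ 1.9247e-6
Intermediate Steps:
p(q) = q**3 (p(q) = q**2*q = q**3)
z(x) = -6859 + x**2 + 80*x (z(x) = (x**2 + (13*6 + 2)*x) + (-19)**3 = (x**2 + (78 + 2)*x) - 6859 = (x**2 + 80*x) - 6859 = -6859 + x**2 + 80*x)
1/(7253*44 + (-8260 + z(426))) = 1/(7253*44 + (-8260 + (-6859 + 426**2 + 80*426))) = 1/(319132 + (-8260 + (-6859 + 181476 + 34080))) = 1/(319132 + (-8260 + 208697)) = 1/(319132 + 200437) = 1/519569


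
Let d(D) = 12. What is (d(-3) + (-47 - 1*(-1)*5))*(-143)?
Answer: 4290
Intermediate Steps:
(d(-3) + (-47 - 1*(-1)*5))*(-143) = (12 + (-47 - 1*(-1)*5))*(-143) = (12 + (-47 - (-1)*5))*(-143) = (12 + (-47 - 1*(-5)))*(-143) = (12 + (-47 + 5))*(-143) = (12 - 42)*(-143) = -30*(-143) = 4290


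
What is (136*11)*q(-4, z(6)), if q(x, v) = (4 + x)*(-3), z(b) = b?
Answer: 0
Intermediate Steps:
q(x, v) = -12 - 3*x
(136*11)*q(-4, z(6)) = (136*11)*(-12 - 3*(-4)) = 1496*(-12 + 12) = 1496*0 = 0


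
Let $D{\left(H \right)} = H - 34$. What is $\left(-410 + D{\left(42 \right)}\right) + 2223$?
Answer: $1821$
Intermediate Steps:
$D{\left(H \right)} = -34 + H$
$\left(-410 + D{\left(42 \right)}\right) + 2223 = \left(-410 + \left(-34 + 42\right)\right) + 2223 = \left(-410 + 8\right) + 2223 = -402 + 2223 = 1821$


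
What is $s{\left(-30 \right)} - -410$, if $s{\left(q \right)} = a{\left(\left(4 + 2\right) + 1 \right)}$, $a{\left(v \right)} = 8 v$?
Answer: $466$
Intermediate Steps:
$s{\left(q \right)} = 56$ ($s{\left(q \right)} = 8 \left(\left(4 + 2\right) + 1\right) = 8 \left(6 + 1\right) = 8 \cdot 7 = 56$)
$s{\left(-30 \right)} - -410 = 56 - -410 = 56 + 410 = 466$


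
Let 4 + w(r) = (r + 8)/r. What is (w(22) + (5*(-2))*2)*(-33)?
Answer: 747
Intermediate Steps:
w(r) = -4 + (8 + r)/r (w(r) = -4 + (r + 8)/r = -4 + (8 + r)/r)
(w(22) + (5*(-2))*2)*(-33) = ((-3 + 8/22) + (5*(-2))*2)*(-33) = ((-3 + 8*(1/22)) - 10*2)*(-33) = ((-3 + 4/11) - 20)*(-33) = (-29/11 - 20)*(-33) = -249/11*(-33) = 747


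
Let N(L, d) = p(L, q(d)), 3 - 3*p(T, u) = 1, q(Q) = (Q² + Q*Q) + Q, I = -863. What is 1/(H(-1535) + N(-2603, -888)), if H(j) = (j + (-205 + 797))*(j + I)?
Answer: 3/6783944 ≈ 4.4222e-7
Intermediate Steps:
q(Q) = Q + 2*Q² (q(Q) = (Q² + Q²) + Q = 2*Q² + Q = Q + 2*Q²)
p(T, u) = ⅔ (p(T, u) = 1 - ⅓*1 = 1 - ⅓ = ⅔)
N(L, d) = ⅔
H(j) = (-863 + j)*(592 + j) (H(j) = (j + (-205 + 797))*(j - 863) = (j + 592)*(-863 + j) = (592 + j)*(-863 + j) = (-863 + j)*(592 + j))
1/(H(-1535) + N(-2603, -888)) = 1/((-510896 + (-1535)² - 271*(-1535)) + ⅔) = 1/((-510896 + 2356225 + 415985) + ⅔) = 1/(2261314 + ⅔) = 1/(6783944/3) = 3/6783944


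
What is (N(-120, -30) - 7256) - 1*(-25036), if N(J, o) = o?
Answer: 17750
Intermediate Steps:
(N(-120, -30) - 7256) - 1*(-25036) = (-30 - 7256) - 1*(-25036) = -7286 + 25036 = 17750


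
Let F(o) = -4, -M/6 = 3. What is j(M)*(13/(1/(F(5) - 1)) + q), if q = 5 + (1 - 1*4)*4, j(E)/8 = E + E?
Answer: 20736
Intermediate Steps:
M = -18 (M = -6*3 = -18)
j(E) = 16*E (j(E) = 8*(E + E) = 8*(2*E) = 16*E)
q = -7 (q = 5 + (1 - 4)*4 = 5 - 3*4 = 5 - 12 = -7)
j(M)*(13/(1/(F(5) - 1)) + q) = (16*(-18))*(13/(1/(-4 - 1)) - 7) = -288*(13/(1/(-5)) - 7) = -288*(13/(-⅕) - 7) = -288*(13*(-5) - 7) = -288*(-65 - 7) = -288*(-72) = 20736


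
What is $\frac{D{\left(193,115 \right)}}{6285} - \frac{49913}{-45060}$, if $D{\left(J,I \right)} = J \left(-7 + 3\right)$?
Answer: $\frac{6198153}{6293380} \approx 0.98487$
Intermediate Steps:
$D{\left(J,I \right)} = - 4 J$ ($D{\left(J,I \right)} = J \left(-4\right) = - 4 J$)
$\frac{D{\left(193,115 \right)}}{6285} - \frac{49913}{-45060} = \frac{\left(-4\right) 193}{6285} - \frac{49913}{-45060} = \left(-772\right) \frac{1}{6285} - - \frac{49913}{45060} = - \frac{772}{6285} + \frac{49913}{45060} = \frac{6198153}{6293380}$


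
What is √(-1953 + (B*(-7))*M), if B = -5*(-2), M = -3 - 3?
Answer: I*√1533 ≈ 39.154*I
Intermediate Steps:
M = -6
B = 10
√(-1953 + (B*(-7))*M) = √(-1953 + (10*(-7))*(-6)) = √(-1953 - 70*(-6)) = √(-1953 + 420) = √(-1533) = I*√1533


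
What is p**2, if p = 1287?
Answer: 1656369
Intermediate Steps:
p**2 = 1287**2 = 1656369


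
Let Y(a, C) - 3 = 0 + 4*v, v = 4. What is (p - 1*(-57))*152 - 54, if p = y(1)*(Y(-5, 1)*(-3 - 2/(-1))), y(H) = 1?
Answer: 5722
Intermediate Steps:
Y(a, C) = 19 (Y(a, C) = 3 + (0 + 4*4) = 3 + (0 + 16) = 3 + 16 = 19)
p = -19 (p = 1*(19*(-3 - 2/(-1))) = 1*(19*(-3 - 2*(-1))) = 1*(19*(-3 + 2)) = 1*(19*(-1)) = 1*(-19) = -19)
(p - 1*(-57))*152 - 54 = (-19 - 1*(-57))*152 - 54 = (-19 + 57)*152 - 54 = 38*152 - 54 = 5776 - 54 = 5722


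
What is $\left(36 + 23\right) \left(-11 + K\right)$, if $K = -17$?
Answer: $-1652$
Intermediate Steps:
$\left(36 + 23\right) \left(-11 + K\right) = \left(36 + 23\right) \left(-11 - 17\right) = 59 \left(-28\right) = -1652$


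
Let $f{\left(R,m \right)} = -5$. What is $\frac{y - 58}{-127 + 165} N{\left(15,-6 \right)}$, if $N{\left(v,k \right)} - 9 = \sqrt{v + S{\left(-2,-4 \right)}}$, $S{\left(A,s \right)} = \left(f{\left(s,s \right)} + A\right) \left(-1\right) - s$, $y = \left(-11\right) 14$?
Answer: $- \frac{954}{19} - \frac{106 \sqrt{26}}{19} \approx -78.658$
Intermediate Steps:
$y = -154$
$S{\left(A,s \right)} = 5 - A - s$ ($S{\left(A,s \right)} = \left(-5 + A\right) \left(-1\right) - s = \left(5 - A\right) - s = 5 - A - s$)
$N{\left(v,k \right)} = 9 + \sqrt{11 + v}$ ($N{\left(v,k \right)} = 9 + \sqrt{v - -11} = 9 + \sqrt{v + \left(5 + 2 + 4\right)} = 9 + \sqrt{v + 11} = 9 + \sqrt{11 + v}$)
$\frac{y - 58}{-127 + 165} N{\left(15,-6 \right)} = \frac{-154 - 58}{-127 + 165} \left(9 + \sqrt{11 + 15}\right) = - \frac{212}{38} \left(9 + \sqrt{26}\right) = \left(-212\right) \frac{1}{38} \left(9 + \sqrt{26}\right) = - \frac{106 \left(9 + \sqrt{26}\right)}{19} = - \frac{954}{19} - \frac{106 \sqrt{26}}{19}$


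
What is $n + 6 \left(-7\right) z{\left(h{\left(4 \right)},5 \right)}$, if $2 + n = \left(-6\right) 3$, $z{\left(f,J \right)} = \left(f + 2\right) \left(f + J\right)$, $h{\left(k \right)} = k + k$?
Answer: $-5480$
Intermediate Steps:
$h{\left(k \right)} = 2 k$
$z{\left(f,J \right)} = \left(2 + f\right) \left(J + f\right)$
$n = -20$ ($n = -2 - 18 = -20$)
$n + 6 \left(-7\right) z{\left(h{\left(4 \right)},5 \right)} = -20 + 6 \left(-7\right) \left(\left(2 \cdot 4\right)^{2} + 2 \cdot 5 + 2 \cdot 2 \cdot 4 + 5 \cdot 2 \cdot 4\right) = -20 - 42 \left(8^{2} + 10 + 2 \cdot 8 + 5 \cdot 8\right) = -20 - 42 \left(64 + 10 + 16 + 40\right) = -20 - 5460 = -5480$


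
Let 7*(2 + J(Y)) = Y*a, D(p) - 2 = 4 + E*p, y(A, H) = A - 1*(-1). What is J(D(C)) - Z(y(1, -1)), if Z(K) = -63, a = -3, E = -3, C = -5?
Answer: 52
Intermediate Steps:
y(A, H) = 1 + A (y(A, H) = A + 1 = 1 + A)
D(p) = 6 - 3*p (D(p) = 2 + (4 - 3*p) = 6 - 3*p)
J(Y) = -2 - 3*Y/7 (J(Y) = -2 + (Y*(-3))/7 = -2 + (-3*Y)/7 = -2 - 3*Y/7)
J(D(C)) - Z(y(1, -1)) = (-2 - 3*(6 - 3*(-5))/7) - 1*(-63) = (-2 - 3*(6 + 15)/7) + 63 = (-2 - 3/7*21) + 63 = (-2 - 9) + 63 = -11 + 63 = 52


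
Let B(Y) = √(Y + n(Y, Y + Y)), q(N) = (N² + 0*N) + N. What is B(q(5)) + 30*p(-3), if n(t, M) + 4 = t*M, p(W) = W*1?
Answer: -90 + √1826 ≈ -47.268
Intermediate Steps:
p(W) = W
n(t, M) = -4 + M*t (n(t, M) = -4 + t*M = -4 + M*t)
q(N) = N + N² (q(N) = (N² + 0) + N = N² + N = N + N²)
B(Y) = √(-4 + Y + 2*Y²) (B(Y) = √(Y + (-4 + (Y + Y)*Y)) = √(Y + (-4 + (2*Y)*Y)) = √(Y + (-4 + 2*Y²)) = √(-4 + Y + 2*Y²))
B(q(5)) + 30*p(-3) = √(-4 + 5*(1 + 5) + 2*(5*(1 + 5))²) + 30*(-3) = √(-4 + 5*6 + 2*(5*6)²) - 90 = √(-4 + 30 + 2*30²) - 90 = √(-4 + 30 + 2*900) - 90 = √(-4 + 30 + 1800) - 90 = √1826 - 90 = -90 + √1826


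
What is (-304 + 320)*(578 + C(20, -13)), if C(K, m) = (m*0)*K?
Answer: 9248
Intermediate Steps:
C(K, m) = 0 (C(K, m) = 0*K = 0)
(-304 + 320)*(578 + C(20, -13)) = (-304 + 320)*(578 + 0) = 16*578 = 9248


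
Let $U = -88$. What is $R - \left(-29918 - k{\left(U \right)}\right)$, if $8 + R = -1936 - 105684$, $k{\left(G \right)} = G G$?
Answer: $-69966$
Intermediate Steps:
$k{\left(G \right)} = G^{2}$
$R = -107628$ ($R = -8 - 107620 = -107628$)
$R - \left(-29918 - k{\left(U \right)}\right) = -107628 - \left(-29918 - 7744\right) = -107628 + \left(\left(83436 + 7744\right) - 53518\right) = -107628 + \left(91180 - 53518\right) = -107628 + 37662 = -69966$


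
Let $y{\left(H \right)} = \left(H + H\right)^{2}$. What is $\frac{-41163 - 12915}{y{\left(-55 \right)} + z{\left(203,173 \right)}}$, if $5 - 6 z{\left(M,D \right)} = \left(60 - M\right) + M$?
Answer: $- \frac{324468}{72545} \approx -4.4726$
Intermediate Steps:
$y{\left(H \right)} = 4 H^{2}$ ($y{\left(H \right)} = \left(2 H\right)^{2} = 4 H^{2}$)
$z{\left(M,D \right)} = - \frac{55}{6}$ ($z{\left(M,D \right)} = \frac{5}{6} - \frac{\left(60 - M\right) + M}{6} = \frac{5}{6} - 10 = - \frac{55}{6}$)
$\frac{-41163 - 12915}{y{\left(-55 \right)} + z{\left(203,173 \right)}} = \frac{-41163 - 12915}{4 \left(-55\right)^{2} - \frac{55}{6}} = - \frac{54078}{4 \cdot 3025 - \frac{55}{6}} = - \frac{54078}{12100 - \frac{55}{6}} = - \frac{54078}{\frac{72545}{6}} = \left(-54078\right) \frac{6}{72545} = - \frac{324468}{72545}$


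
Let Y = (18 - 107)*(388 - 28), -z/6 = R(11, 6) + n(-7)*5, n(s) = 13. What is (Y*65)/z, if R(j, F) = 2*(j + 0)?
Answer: 115700/29 ≈ 3989.7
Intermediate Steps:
R(j, F) = 2*j
z = -522 (z = -6*(2*11 + 13*5) = -6*(22 + 65) = -6*87 = -522)
Y = -32040 (Y = -89*360 = -32040)
(Y*65)/z = -32040*65/(-522) = -2082600*(-1/522) = 115700/29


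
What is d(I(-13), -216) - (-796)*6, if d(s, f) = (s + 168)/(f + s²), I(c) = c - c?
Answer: 42977/9 ≈ 4775.2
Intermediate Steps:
I(c) = 0
d(s, f) = (168 + s)/(f + s²)
d(I(-13), -216) - (-796)*6 = (168 + 0)/(-216 + 0²) - (-796)*6 = 168/(-216 + 0) - 1*(-4776) = 168/(-216) + 4776 = -1/216*168 + 4776 = -7/9 + 4776 = 42977/9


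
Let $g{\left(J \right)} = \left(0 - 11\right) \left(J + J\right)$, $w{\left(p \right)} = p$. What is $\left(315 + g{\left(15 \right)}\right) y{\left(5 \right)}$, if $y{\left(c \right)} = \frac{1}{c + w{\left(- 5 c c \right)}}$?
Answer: $\frac{1}{8} \approx 0.125$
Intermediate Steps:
$y{\left(c \right)} = \frac{1}{c - 5 c^{2}}$ ($y{\left(c \right)} = \frac{1}{c + - 5 c c} = \frac{1}{c - 5 c^{2}}$)
$g{\left(J \right)} = - 22 J$ ($g{\left(J \right)} = - 11 \cdot 2 J = - 22 J$)
$\left(315 + g{\left(15 \right)}\right) y{\left(5 \right)} = \left(315 - 330\right) \left(- \frac{1}{5 \left(-1 + 5 \cdot 5\right)}\right) = \left(315 - 330\right) \left(\left(-1\right) \frac{1}{5} \frac{1}{-1 + 25}\right) = - 15 \left(\left(-1\right) \frac{1}{5} \cdot \frac{1}{24}\right) = \left(-15\right) \left(- \frac{1}{120}\right) = \frac{1}{8}$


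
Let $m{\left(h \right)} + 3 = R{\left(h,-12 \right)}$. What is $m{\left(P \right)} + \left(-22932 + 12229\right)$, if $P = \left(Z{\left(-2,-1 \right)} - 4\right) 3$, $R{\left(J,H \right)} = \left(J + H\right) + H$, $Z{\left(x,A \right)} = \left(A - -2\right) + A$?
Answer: $-10742$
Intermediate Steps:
$Z{\left(x,A \right)} = 2 + 2 A$ ($Z{\left(x,A \right)} = \left(A + \left(-2 + 4\right)\right) + A = \left(A + 2\right) + A = \left(2 + A\right) + A = 2 + 2 A$)
$R{\left(J,H \right)} = J + 2 H$ ($R{\left(J,H \right)} = \left(H + J\right) + H = J + 2 H$)
$P = -12$ ($P = \left(\left(2 + 2 \left(-1\right)\right) - 4\right) 3 = \left(\left(2 - 2\right) - 4\right) 3 = \left(0 - 4\right) 3 = \left(-4\right) 3 = -12$)
$m{\left(h \right)} = -27 + h$ ($m{\left(h \right)} = -3 + \left(h + 2 \left(-12\right)\right) = -3 + \left(h - 24\right) = -3 + \left(-24 + h\right) = -27 + h$)
$m{\left(P \right)} + \left(-22932 + 12229\right) = \left(-27 - 12\right) + \left(-22932 + 12229\right) = -39 - 10703 = -10742$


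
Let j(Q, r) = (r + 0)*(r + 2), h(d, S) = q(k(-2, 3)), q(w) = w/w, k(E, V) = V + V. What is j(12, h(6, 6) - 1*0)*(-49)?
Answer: -147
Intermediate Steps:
k(E, V) = 2*V
q(w) = 1
h(d, S) = 1
j(Q, r) = r*(2 + r)
j(12, h(6, 6) - 1*0)*(-49) = ((1 - 1*0)*(2 + (1 - 1*0)))*(-49) = ((1 + 0)*(2 + (1 + 0)))*(-49) = (1*(2 + 1))*(-49) = (1*3)*(-49) = 3*(-49) = -147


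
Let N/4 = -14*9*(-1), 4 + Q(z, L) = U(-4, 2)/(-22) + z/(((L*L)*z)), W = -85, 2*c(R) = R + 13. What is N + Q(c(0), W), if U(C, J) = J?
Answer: 39730286/79475 ≈ 499.91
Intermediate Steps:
c(R) = 13/2 + R/2 (c(R) = (R + 13)/2 = (13 + R)/2 = 13/2 + R/2)
Q(z, L) = -45/11 + L**(-2) (Q(z, L) = -4 + (2/(-22) + z/(((L*L)*z))) = -4 + (2*(-1/22) + z/((L**2*z))) = -4 + (-1/11 + z/((z*L**2))) = -4 + (-1/11 + z*(1/(L**2*z))) = -4 + (-1/11 + L**(-2)) = -45/11 + L**(-2))
N = 504 (N = 4*(-14*9*(-1)) = 4*(-126*(-1)) = 4*126 = 504)
N + Q(c(0), W) = 504 + (-45/11 + (-85)**(-2)) = 504 + (-45/11 + 1/7225) = 504 - 325114/79475 = 39730286/79475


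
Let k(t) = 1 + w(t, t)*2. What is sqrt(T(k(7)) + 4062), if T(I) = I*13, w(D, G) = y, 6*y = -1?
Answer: 2*sqrt(9159)/3 ≈ 63.802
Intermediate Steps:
y = -1/6 (y = (1/6)*(-1) = -1/6 ≈ -0.16667)
w(D, G) = -1/6
k(t) = 2/3 (k(t) = 1 - 1/6*2 = 1 - 1/3 = 2/3)
T(I) = 13*I
sqrt(T(k(7)) + 4062) = sqrt(13*(2/3) + 4062) = sqrt(26/3 + 4062) = sqrt(12212/3) = 2*sqrt(9159)/3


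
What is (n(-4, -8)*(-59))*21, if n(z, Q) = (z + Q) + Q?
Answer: 24780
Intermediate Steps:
n(z, Q) = z + 2*Q (n(z, Q) = (Q + z) + Q = z + 2*Q)
(n(-4, -8)*(-59))*21 = ((-4 + 2*(-8))*(-59))*21 = ((-4 - 16)*(-59))*21 = -20*(-59)*21 = 1180*21 = 24780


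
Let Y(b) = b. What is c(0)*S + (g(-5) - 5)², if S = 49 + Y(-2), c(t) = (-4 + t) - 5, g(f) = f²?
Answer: -23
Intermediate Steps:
c(t) = -9 + t
S = 47 (S = 49 - 2 = 47)
c(0)*S + (g(-5) - 5)² = (-9 + 0)*47 + ((-5)² - 5)² = -9*47 + (25 - 5)² = -423 + 20² = -423 + 400 = -23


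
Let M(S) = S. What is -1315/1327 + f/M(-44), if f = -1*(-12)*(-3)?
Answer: -2522/14597 ≈ -0.17278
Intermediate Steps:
f = -36 (f = 12*(-3) = -36)
-1315/1327 + f/M(-44) = -1315/1327 - 36/(-44) = -1315*1/1327 - 36*(-1/44) = -1315/1327 + 9/11 = -2522/14597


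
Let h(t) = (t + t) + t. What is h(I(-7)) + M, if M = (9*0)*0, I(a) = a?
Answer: -21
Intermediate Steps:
h(t) = 3*t (h(t) = 2*t + t = 3*t)
M = 0 (M = 0*0 = 0)
h(I(-7)) + M = 3*(-7) + 0 = -21 + 0 = -21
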